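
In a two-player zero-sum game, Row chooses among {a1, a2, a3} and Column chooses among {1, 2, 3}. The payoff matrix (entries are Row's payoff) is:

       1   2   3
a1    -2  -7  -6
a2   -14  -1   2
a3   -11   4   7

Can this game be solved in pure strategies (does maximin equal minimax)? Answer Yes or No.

No

Row minima: a1 → -7, a2 → -14, a3 → -11; maximin = -7.
Column maxima: 1 → -2, 2 → 4, 3 → 7; minimax = -2.
-7 ≠ -2, so no pure-strategy equilibrium exists.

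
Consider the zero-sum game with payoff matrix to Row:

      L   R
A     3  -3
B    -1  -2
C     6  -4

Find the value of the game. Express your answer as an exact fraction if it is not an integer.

-2

Row minima: A → -3, B → -2, C → -4; maximin = -2.
Column maxima: L → 6, R → -2; minimax = -2.
Since maximin = minimax = -2, there is a saddle point and the value is -2.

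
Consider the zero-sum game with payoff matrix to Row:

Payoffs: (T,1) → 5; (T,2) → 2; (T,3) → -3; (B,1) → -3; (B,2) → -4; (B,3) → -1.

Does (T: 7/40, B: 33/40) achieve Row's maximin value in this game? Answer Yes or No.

Against 1 this mix gives (7/40)·5 + (33/40)·(-3) = -8/5.
Against 2 this mix gives (7/40)·2 + (33/40)·(-4) = -59/20.
Against 3 this mix gives (7/40)·(-3) + (33/40)·(-1) = -27/20.
Column will play 2, holding Row to -59/20. Shifting weight toward the row that does better against 2 would raise this floor (the equalizing mix achieves -7/4 against both 2 and 3), so the proposed strategy is not optimal.

No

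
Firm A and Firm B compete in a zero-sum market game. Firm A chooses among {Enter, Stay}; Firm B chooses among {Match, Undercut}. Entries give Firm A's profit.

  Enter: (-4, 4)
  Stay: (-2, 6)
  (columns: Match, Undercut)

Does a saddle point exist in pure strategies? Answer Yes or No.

Yes

Row minima: Enter → -4, Stay → -2; maximin = -2.
Column maxima: Match → -2, Undercut → 6; minimax = -2.
maximin = minimax = -2, so a saddle point exists.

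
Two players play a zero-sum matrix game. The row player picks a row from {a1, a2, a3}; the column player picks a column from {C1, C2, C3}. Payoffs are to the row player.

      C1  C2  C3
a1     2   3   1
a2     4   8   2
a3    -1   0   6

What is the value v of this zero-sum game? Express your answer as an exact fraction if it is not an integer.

26/9

Row minima: a1 → 1, a2 → 2, a3 → -1; maximin = 2.
Column maxima: C1 → 4, C2 → 8, C3 → 6; minimax = 4.
2 ≠ 4, so there is no saddle point; optimal play is mixed.
a1 is strictly dominated by a2, so the row player never plays it.
C2 is strictly dominated by C1 (it gives the row player strictly more in every row), so the column player never plays it.
On the remaining 2×2 (a2, a3 vs C1, C3):
Let the row player play a2 with probability p. Expected payoff against C1: 4p + (-1)(1−p) = 5p − 1; against C3: 2p + 6(1−p) = −4p + 6.
Setting these equal: 5p − 1 = −4p + 6 ⇒ 9p = 7 ⇒ p = 7/9, and the value is (5)·(7/9) − 1 = 26/9.
For the column player: with q = P(C1), equating a2's and a3's payoffs gives 2q + 2 = −7q + 6 ⇒ q = 4/9.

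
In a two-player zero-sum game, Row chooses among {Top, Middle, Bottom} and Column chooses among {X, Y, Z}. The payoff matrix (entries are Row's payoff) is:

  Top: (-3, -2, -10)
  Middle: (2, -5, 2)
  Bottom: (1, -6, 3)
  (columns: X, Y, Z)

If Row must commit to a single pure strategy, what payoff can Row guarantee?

Row minima: Top → -10, Middle → -5, Bottom → -6.
The best of these is -5.

-5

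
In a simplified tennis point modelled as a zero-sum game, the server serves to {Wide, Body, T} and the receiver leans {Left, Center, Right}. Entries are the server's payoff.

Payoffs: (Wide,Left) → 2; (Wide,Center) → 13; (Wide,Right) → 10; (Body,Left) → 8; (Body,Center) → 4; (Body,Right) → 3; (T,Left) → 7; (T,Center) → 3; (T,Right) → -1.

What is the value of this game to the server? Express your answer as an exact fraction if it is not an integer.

74/13

Row minima: Wide → 2, Body → 3, T → -1; maximin = 3.
Column maxima: Left → 8, Center → 13, Right → 10; minimax = 8.
3 ≠ 8, so there is no saddle point; optimal play is mixed.
T is strictly dominated by Body, so the server never plays it.
Center is strictly dominated by Right (it gives the server strictly more in every row), so the receiver never plays it.
On the remaining 2×2 (Wide, Body vs Left, Right):
Let the server play Wide with probability p. Expected payoff against Left: 2p + 8(1−p) = −6p + 8; against Right: 10p + 3(1−p) = 7p + 3.
Setting these equal: −6p + 8 = 7p + 3 ⇒ −13p = -5 ⇒ p = 5/13, and the value is (-6)·(5/13) + 8 = 74/13.
For the receiver: with q = P(Left), equating Wide's and Body's payoffs gives −8q + 10 = 5q + 3 ⇒ q = 7/13.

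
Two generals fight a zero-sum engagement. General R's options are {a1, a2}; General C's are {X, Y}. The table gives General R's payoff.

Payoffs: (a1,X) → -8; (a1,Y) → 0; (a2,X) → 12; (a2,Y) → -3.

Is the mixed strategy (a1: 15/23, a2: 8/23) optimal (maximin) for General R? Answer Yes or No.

Yes

Against X this mix gives (15/23)·(-8) + (8/23)·12 = -24/23.
Against Y this mix gives (15/23)·0 + (8/23)·(-3) = -24/23.
All of General C's active replies (X, Y) yield -24/23, and no column does worse for General R. The mix makes General C indifferent and guarantees -24/23, so it is optimal.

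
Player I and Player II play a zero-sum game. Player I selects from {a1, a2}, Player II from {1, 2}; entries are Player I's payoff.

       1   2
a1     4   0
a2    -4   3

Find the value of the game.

Row minima: a1 → 0, a2 → -4; maximin = 0.
Column maxima: 1 → 4, 2 → 3; minimax = 3.
0 ≠ 3, so there is no saddle point; optimal play is mixed.
Let Player I play a1 with probability p. Expected payoff against 1: 4p + (-4)(1−p) = 8p − 4; against 2: 0p + 3(1−p) = −3p + 3.
Setting these equal: 8p − 4 = −3p + 3 ⇒ 11p = 7 ⇒ p = 7/11, and the value is (8)·(7/11) − 4 = 12/11.
For Player II: with q = P(1), equating a1's and a2's payoffs gives 4q = −7q + 3 ⇒ q = 3/11.

12/11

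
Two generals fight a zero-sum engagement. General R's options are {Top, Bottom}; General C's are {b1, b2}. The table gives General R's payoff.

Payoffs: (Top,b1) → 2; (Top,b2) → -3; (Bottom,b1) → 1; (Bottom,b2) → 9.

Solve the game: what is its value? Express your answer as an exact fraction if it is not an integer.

21/13

Row minima: Top → -3, Bottom → 1; maximin = 1.
Column maxima: b1 → 2, b2 → 9; minimax = 2.
1 ≠ 2, so there is no saddle point; optimal play is mixed.
Let General R play Top with probability p. Expected payoff against b1: 2p + 1(1−p) = p + 1; against b2: (-3)p + 9(1−p) = −12p + 9.
Setting these equal: p + 1 = −12p + 9 ⇒ 13p = 8 ⇒ p = 8/13, and the value is (1)·(8/13) + 1 = 21/13.
For General C: with q = P(b1), equating Top's and Bottom's payoffs gives 5q − 3 = −8q + 9 ⇒ q = 12/13.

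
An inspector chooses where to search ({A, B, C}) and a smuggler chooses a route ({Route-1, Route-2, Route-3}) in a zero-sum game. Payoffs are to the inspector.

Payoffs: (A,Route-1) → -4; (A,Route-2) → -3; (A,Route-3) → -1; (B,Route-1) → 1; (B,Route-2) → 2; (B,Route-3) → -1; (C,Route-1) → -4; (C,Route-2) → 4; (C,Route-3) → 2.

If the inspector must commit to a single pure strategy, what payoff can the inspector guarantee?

Row minima: A → -4, B → -1, C → -4.
The best of these is -1.

-1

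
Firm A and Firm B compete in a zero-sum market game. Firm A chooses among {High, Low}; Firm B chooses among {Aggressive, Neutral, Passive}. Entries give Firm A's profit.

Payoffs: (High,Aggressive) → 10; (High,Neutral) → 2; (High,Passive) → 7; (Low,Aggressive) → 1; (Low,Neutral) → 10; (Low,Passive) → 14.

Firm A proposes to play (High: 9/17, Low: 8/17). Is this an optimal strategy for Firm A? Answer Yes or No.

Yes

Against Aggressive this mix gives (9/17)·10 + (8/17)·1 = 98/17.
Against Neutral this mix gives (9/17)·2 + (8/17)·10 = 98/17.
Against Passive this mix gives (9/17)·7 + (8/17)·14 = 175/17.
All of Firm B's active replies (Aggressive, Neutral) yield 98/17, and no column does worse for Firm A. The mix makes Firm B indifferent and guarantees 98/17, so it is optimal.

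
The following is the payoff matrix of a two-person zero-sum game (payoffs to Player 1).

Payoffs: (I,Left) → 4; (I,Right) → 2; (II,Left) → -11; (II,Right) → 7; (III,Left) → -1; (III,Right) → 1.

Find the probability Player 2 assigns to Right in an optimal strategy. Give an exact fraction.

3/4

Row minima: I → 2, II → -11, III → -1; maximin = 2.
Column maxima: Left → 4, Right → 7; minimax = 4.
2 ≠ 4, so there is no saddle point; optimal play is mixed.
III is strictly dominated by I, so Player 1 never plays it.
On the remaining 2×2 (I, II vs Left, Right):
Let Player 1 play I with probability p. Expected payoff against Left: 4p + (-11)(1−p) = 15p − 11; against Right: 2p + 7(1−p) = −5p + 7.
Setting these equal: 15p − 11 = −5p + 7 ⇒ 20p = 18 ⇒ p = 9/10, and the value is (15)·(9/10) − 11 = 5/2.
For Player 2: with q = P(Left), equating I's and II's payoffs gives 2q + 2 = −18q + 7 ⇒ q = 1/4.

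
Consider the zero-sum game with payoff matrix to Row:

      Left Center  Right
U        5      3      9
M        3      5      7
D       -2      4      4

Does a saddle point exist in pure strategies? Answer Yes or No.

No

Row minima: U → 3, M → 3, D → -2; maximin = 3.
Column maxima: Left → 5, Center → 5, Right → 9; minimax = 5.
3 ≠ 5, so no pure-strategy equilibrium exists.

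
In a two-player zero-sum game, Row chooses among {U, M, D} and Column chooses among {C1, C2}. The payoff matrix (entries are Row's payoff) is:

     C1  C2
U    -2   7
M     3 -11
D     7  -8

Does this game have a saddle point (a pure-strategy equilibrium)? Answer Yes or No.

Row minima: U → -2, M → -11, D → -8; maximin = -2.
Column maxima: C1 → 7, C2 → 7; minimax = 7.
-2 ≠ 7, so no pure-strategy equilibrium exists.

No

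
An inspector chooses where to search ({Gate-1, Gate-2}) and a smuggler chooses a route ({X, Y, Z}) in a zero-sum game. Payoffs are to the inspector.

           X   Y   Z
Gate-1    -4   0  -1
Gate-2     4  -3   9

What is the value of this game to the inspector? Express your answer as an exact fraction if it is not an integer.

-12/11

Row minima: Gate-1 → -4, Gate-2 → -3; maximin = -3.
Column maxima: X → 4, Y → 0, Z → 9; minimax = 0.
-3 ≠ 0, so there is no saddle point; optimal play is mixed.
Z is strictly dominated by X (it gives the inspector strictly more in every row), so the smuggler never plays it.
On the remaining 2×2 (Gate-1, Gate-2 vs X, Y):
Let the inspector play Gate-1 with probability p. Expected payoff against X: (-4)p + 4(1−p) = −8p + 4; against Y: 0p + (-3)(1−p) = 3p − 3.
Setting these equal: −8p + 4 = 3p − 3 ⇒ −11p = -7 ⇒ p = 7/11, and the value is (-8)·(7/11) + 4 = -12/11.
For the smuggler: with q = P(X), equating Gate-1's and Gate-2's payoffs gives −4q = 7q − 3 ⇒ q = 3/11.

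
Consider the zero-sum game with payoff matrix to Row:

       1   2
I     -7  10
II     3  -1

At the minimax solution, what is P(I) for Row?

4/21

Row minima: I → -7, II → -1; maximin = -1.
Column maxima: 1 → 3, 2 → 10; minimax = 3.
-1 ≠ 3, so there is no saddle point; optimal play is mixed.
Let Row play I with probability p. Expected payoff against 1: (-7)p + 3(1−p) = −10p + 3; against 2: 10p + (-1)(1−p) = 11p − 1.
Setting these equal: −10p + 3 = 11p − 1 ⇒ −21p = -4 ⇒ p = 4/21, and the value is (-10)·(4/21) + 3 = 23/21.
For Column: with q = P(1), equating I's and II's payoffs gives −17q + 10 = 4q − 1 ⇒ q = 11/21.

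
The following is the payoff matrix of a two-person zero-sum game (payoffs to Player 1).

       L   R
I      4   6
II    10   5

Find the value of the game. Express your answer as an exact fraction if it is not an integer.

Row minima: I → 4, II → 5; maximin = 5.
Column maxima: L → 10, R → 6; minimax = 6.
5 ≠ 6, so there is no saddle point; optimal play is mixed.
Let Player 1 play I with probability p. Expected payoff against L: 4p + 10(1−p) = −6p + 10; against R: 6p + 5(1−p) = p + 5.
Setting these equal: −6p + 10 = p + 5 ⇒ −7p = -5 ⇒ p = 5/7, and the value is (-6)·(5/7) + 10 = 40/7.
For Player 2: with q = P(L), equating I's and II's payoffs gives −2q + 6 = 5q + 5 ⇒ q = 1/7.

40/7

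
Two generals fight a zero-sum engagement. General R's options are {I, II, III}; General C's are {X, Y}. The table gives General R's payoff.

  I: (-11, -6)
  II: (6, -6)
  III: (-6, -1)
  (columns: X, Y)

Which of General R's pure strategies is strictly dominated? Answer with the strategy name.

III gives a strictly higher payoff than I against every column: -6 > -11, -1 > -6.
So I is strictly dominated and General R never plays it.

I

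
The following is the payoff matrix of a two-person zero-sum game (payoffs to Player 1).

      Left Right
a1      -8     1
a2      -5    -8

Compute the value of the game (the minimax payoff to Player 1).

Row minima: a1 → -8, a2 → -8; maximin = -8.
Column maxima: Left → -5, Right → 1; minimax = -5.
-8 ≠ -5, so there is no saddle point; optimal play is mixed.
Let Player 1 play a1 with probability p. Expected payoff against Left: (-8)p + (-5)(1−p) = −3p − 5; against Right: 1p + (-8)(1−p) = 9p − 8.
Setting these equal: −3p − 5 = 9p − 8 ⇒ −12p = -3 ⇒ p = 1/4, and the value is (-3)·(1/4) − 5 = -23/4.
For Player 2: with q = P(Left), equating a1's and a2's payoffs gives −9q + 1 = 3q − 8 ⇒ q = 3/4.

-23/4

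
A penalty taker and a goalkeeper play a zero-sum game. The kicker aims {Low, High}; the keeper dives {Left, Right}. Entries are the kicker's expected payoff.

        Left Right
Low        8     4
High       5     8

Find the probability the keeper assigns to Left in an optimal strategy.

Row minima: Low → 4, High → 5; maximin = 5.
Column maxima: Left → 8, Right → 8; minimax = 8.
5 ≠ 8, so there is no saddle point; optimal play is mixed.
Let the kicker play Low with probability p. Expected payoff against Left: 8p + 5(1−p) = 3p + 5; against Right: 4p + 8(1−p) = −4p + 8.
Setting these equal: 3p + 5 = −4p + 8 ⇒ 7p = 3 ⇒ p = 3/7, and the value is (3)·(3/7) + 5 = 44/7.
For the keeper: with q = P(Left), equating Low's and High's payoffs gives 4q + 4 = −3q + 8 ⇒ q = 4/7.

4/7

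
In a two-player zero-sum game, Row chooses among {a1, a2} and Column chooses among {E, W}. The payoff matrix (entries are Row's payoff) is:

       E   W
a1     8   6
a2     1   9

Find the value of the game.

33/5

Row minima: a1 → 6, a2 → 1; maximin = 6.
Column maxima: E → 8, W → 9; minimax = 8.
6 ≠ 8, so there is no saddle point; optimal play is mixed.
Let Row play a1 with probability p. Expected payoff against E: 8p + 1(1−p) = 7p + 1; against W: 6p + 9(1−p) = −3p + 9.
Setting these equal: 7p + 1 = −3p + 9 ⇒ 10p = 8 ⇒ p = 4/5, and the value is (7)·(4/5) + 1 = 33/5.
For Column: with q = P(E), equating a1's and a2's payoffs gives 2q + 6 = −8q + 9 ⇒ q = 3/10.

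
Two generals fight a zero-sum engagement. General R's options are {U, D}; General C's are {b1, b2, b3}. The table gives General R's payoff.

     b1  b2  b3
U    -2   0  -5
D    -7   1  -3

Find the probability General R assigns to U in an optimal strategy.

4/7

Row minima: U → -5, D → -7; maximin = -5.
Column maxima: b1 → -2, b2 → 1, b3 → -3; minimax = -3.
-5 ≠ -3, so there is no saddle point; optimal play is mixed.
b2 is strictly dominated by b1 (it gives General R strictly more in every row), so General C never plays it.
On the remaining 2×2 (U, D vs b1, b3):
Let General R play U with probability p. Expected payoff against b1: (-2)p + (-7)(1−p) = 5p − 7; against b3: (-5)p + (-3)(1−p) = −2p − 3.
Setting these equal: 5p − 7 = −2p − 3 ⇒ 7p = 4 ⇒ p = 4/7, and the value is (5)·(4/7) − 7 = -29/7.
For General C: with q = P(b1), equating U's and D's payoffs gives 3q − 5 = −4q − 3 ⇒ q = 2/7.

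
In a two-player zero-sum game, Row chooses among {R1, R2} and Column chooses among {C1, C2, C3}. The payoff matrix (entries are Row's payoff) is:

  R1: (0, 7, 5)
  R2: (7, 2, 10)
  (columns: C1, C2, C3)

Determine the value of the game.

Row minima: R1 → 0, R2 → 2; maximin = 2.
Column maxima: C1 → 7, C2 → 7, C3 → 10; minimax = 7.
2 ≠ 7, so there is no saddle point; optimal play is mixed.
C3 is strictly dominated by C1 (it gives Row strictly more in every row), so Column never plays it.
On the remaining 2×2 (R1, R2 vs C1, C2):
Let Row play R1 with probability p. Expected payoff against C1: 0p + 7(1−p) = −7p + 7; against C2: 7p + 2(1−p) = 5p + 2.
Setting these equal: −7p + 7 = 5p + 2 ⇒ −12p = -5 ⇒ p = 5/12, and the value is (-7)·(5/12) + 7 = 49/12.
For Column: with q = P(C1), equating R1's and R2's payoffs gives −7q + 7 = 5q + 2 ⇒ q = 5/12.

49/12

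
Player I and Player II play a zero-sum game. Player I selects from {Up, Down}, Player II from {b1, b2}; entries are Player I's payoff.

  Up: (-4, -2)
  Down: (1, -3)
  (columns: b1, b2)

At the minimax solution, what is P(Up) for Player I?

Row minima: Up → -4, Down → -3; maximin = -3.
Column maxima: b1 → 1, b2 → -2; minimax = -2.
-3 ≠ -2, so there is no saddle point; optimal play is mixed.
Let Player I play Up with probability p. Expected payoff against b1: (-4)p + 1(1−p) = −5p + 1; against b2: (-2)p + (-3)(1−p) = p − 3.
Setting these equal: −5p + 1 = p − 3 ⇒ −6p = -4 ⇒ p = 2/3, and the value is (-5)·(2/3) + 1 = -7/3.
For Player II: with q = P(b1), equating Up's and Down's payoffs gives −2q − 2 = 4q − 3 ⇒ q = 1/6.

2/3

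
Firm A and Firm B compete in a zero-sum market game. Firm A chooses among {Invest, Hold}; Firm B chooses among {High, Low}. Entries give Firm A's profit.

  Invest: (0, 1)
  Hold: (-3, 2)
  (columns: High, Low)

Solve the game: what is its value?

Row minima: Invest → 0, Hold → -3; maximin = 0.
Column maxima: High → 0, Low → 2; minimax = 0.
Since maximin = minimax = 0, there is a saddle point and the value is 0.

0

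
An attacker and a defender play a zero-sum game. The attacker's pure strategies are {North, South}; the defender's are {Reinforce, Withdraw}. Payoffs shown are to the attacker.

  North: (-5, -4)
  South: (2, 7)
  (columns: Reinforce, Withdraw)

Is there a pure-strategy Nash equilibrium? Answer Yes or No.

Yes

Row minima: North → -5, South → 2; maximin = 2.
Column maxima: Reinforce → 2, Withdraw → 7; minimax = 2.
maximin = minimax = 2, so a saddle point exists.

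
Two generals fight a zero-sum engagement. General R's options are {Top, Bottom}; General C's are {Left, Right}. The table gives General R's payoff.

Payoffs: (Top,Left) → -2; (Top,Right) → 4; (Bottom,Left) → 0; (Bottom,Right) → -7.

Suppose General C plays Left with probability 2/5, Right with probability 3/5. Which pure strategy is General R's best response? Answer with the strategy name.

Top

Expected payoff of Top: (2/5)·(-2) + (3/5)·4 = 8/5.
Expected payoff of Bottom: (2/5)·0 + (3/5)·(-7) = -21/5.
The largest is 8/5, so General R's best response is Top.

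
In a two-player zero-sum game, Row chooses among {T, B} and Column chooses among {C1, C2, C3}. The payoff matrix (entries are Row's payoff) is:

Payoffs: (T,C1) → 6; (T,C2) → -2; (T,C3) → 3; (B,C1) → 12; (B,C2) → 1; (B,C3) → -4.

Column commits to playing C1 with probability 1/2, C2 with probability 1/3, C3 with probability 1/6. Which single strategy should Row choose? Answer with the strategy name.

Expected payoff of T: (1/2)·6 + (1/3)·(-2) + (1/6)·3 = 17/6.
Expected payoff of B: (1/2)·12 + (1/3)·1 + (1/6)·(-4) = 17/3.
The largest is 17/3, so Row's best response is B.

B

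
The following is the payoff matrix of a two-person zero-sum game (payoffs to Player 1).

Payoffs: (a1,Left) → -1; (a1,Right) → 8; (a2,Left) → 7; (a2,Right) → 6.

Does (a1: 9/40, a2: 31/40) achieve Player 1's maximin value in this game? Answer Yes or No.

Against Left this mix gives (9/40)·(-1) + (31/40)·7 = 26/5.
Against Right this mix gives (9/40)·8 + (31/40)·6 = 129/20.
Player 2 will play Left, holding Player 1 to 26/5. Shifting weight toward the row that does better against Left would raise this floor (the equalizing mix achieves 31/5 against both Left and Right), so the proposed strategy is not optimal.

No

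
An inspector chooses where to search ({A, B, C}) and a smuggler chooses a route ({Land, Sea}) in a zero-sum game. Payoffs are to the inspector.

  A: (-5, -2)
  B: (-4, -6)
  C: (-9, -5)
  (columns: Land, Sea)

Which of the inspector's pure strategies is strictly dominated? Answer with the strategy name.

C

A gives a strictly higher payoff than C against every column: -5 > -9, -2 > -5.
So C is strictly dominated and the inspector never plays it.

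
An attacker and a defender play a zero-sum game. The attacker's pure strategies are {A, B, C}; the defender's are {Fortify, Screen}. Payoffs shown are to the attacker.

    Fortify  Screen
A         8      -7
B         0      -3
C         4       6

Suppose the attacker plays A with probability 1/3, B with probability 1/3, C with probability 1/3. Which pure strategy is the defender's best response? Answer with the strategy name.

Screen

If the defender plays Fortify, the attacker's expected payoff is (1/3)·8 + (1/3)·0 + (1/3)·4 = 4.
If the defender plays Screen, the attacker's expected payoff is (1/3)·(-7) + (1/3)·(-3) + (1/3)·6 = -4/3.
The defender minimizes the attacker's payoff; the smallest is -4/3, so the best response is Screen.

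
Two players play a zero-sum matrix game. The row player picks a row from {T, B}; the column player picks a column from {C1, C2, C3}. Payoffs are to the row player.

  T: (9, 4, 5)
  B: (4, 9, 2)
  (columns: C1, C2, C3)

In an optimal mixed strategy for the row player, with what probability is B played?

1/8

Row minima: T → 4, B → 2; maximin = 4.
Column maxima: C1 → 9, C2 → 9, C3 → 5; minimax = 5.
4 ≠ 5, so there is no saddle point; optimal play is mixed.
C1 is strictly dominated by C3 (it gives the row player strictly more in every row), so the column player never plays it.
On the remaining 2×2 (T, B vs C2, C3):
Let the row player play T with probability p. Expected payoff against C2: 4p + 9(1−p) = −5p + 9; against C3: 5p + 2(1−p) = 3p + 2.
Setting these equal: −5p + 9 = 3p + 2 ⇒ −8p = -7 ⇒ p = 7/8, and the value is (-5)·(7/8) + 9 = 37/8.
For the column player: with q = P(C2), equating T's and B's payoffs gives −q + 5 = 7q + 2 ⇒ q = 3/8.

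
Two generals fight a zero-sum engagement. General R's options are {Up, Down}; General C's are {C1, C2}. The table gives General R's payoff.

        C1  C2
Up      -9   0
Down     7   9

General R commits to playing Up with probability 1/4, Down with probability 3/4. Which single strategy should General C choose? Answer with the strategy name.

C1

If General C plays C1, General R's expected payoff is (1/4)·(-9) + (3/4)·7 = 3.
If General C plays C2, General R's expected payoff is (1/4)·0 + (3/4)·9 = 27/4.
General C minimizes General R's payoff; the smallest is 3, so the best response is C1.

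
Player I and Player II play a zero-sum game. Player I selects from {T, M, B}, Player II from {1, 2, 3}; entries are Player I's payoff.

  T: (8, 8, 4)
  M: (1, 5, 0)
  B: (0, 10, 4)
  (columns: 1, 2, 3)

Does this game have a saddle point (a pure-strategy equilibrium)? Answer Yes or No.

Yes

Row minima: T → 4, M → 0, B → 0; maximin = 4.
Column maxima: 1 → 8, 2 → 10, 3 → 4; minimax = 4.
maximin = minimax = 4, so a saddle point exists.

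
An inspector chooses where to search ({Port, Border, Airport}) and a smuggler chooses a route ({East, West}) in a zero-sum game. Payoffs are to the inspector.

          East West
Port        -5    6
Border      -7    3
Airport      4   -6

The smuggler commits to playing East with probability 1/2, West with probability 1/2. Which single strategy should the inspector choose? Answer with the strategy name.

Expected payoff of Port: (1/2)·(-5) + (1/2)·6 = 1/2.
Expected payoff of Border: (1/2)·(-7) + (1/2)·3 = -2.
Expected payoff of Airport: (1/2)·4 + (1/2)·(-6) = -1.
The largest is 1/2, so the inspector's best response is Port.

Port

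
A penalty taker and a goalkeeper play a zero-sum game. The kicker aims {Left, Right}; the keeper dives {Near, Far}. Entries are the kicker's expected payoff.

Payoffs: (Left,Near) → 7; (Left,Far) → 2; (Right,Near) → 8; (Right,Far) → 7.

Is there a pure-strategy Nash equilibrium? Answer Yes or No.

Yes

Row minima: Left → 2, Right → 7; maximin = 7.
Column maxima: Near → 8, Far → 7; minimax = 7.
maximin = minimax = 7, so a saddle point exists.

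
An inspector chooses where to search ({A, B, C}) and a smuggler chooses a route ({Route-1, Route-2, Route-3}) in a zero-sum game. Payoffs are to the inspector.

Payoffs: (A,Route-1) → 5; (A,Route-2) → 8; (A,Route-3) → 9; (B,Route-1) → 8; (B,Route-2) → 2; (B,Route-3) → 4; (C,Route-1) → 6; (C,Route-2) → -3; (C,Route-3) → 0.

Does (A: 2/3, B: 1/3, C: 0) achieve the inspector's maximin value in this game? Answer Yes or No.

Yes

Against Route-1 this mix gives (2/3)·5 + (1/3)·8 = 6.
Against Route-2 this mix gives (2/3)·8 + (1/3)·2 = 6.
Against Route-3 this mix gives (2/3)·9 + (1/3)·4 = 22/3.
All of the smuggler's active replies (Route-1, Route-2) yield 6, and no column does worse for the inspector. The mix makes the smuggler indifferent and guarantees 6, so it is optimal.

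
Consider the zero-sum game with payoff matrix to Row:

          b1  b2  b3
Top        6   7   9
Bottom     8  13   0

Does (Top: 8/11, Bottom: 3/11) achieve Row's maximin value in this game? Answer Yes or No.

Against b1 this mix gives (8/11)·6 + (3/11)·8 = 72/11.
Against b2 this mix gives (8/11)·7 + (3/11)·13 = 95/11.
Against b3 this mix gives (8/11)·9 + (3/11)·0 = 72/11.
All of Column's active replies (b1, b3) yield 72/11, and no column does worse for Row. The mix makes Column indifferent and guarantees 72/11, so it is optimal.

Yes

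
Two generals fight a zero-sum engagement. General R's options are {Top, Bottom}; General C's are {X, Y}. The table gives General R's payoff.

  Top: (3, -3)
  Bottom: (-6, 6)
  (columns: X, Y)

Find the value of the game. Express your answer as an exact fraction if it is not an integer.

Row minima: Top → -3, Bottom → -6; maximin = -3.
Column maxima: X → 3, Y → 6; minimax = 3.
-3 ≠ 3, so there is no saddle point; optimal play is mixed.
Let General R play Top with probability p. Expected payoff against X: 3p + (-6)(1−p) = 9p − 6; against Y: (-3)p + 6(1−p) = −9p + 6.
Setting these equal: 9p − 6 = −9p + 6 ⇒ 18p = 12 ⇒ p = 2/3, and the value is (9)·(2/3) − 6 = 0.
For General C: with q = P(X), equating Top's and Bottom's payoffs gives 6q − 3 = −12q + 6 ⇒ q = 1/2.

0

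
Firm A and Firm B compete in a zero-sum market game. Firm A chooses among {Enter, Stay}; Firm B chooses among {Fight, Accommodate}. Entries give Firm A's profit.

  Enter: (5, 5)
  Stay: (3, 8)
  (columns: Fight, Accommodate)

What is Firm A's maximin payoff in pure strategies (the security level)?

Row minima: Enter → 5, Stay → 3.
The best of these is 5.

5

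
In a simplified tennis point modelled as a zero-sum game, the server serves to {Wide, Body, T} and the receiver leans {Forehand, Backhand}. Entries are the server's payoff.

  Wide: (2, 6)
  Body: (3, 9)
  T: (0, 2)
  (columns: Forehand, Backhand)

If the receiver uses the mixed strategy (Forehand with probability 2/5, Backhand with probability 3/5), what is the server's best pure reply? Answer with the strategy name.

Body

Expected payoff of Wide: (2/5)·2 + (3/5)·6 = 22/5.
Expected payoff of Body: (2/5)·3 + (3/5)·9 = 33/5.
Expected payoff of T: (2/5)·0 + (3/5)·2 = 6/5.
The largest is 33/5, so the server's best response is Body.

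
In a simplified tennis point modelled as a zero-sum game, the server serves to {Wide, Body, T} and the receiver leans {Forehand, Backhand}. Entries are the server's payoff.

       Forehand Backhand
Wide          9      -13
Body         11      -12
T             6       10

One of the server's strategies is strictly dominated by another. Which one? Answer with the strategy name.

Wide

Body gives a strictly higher payoff than Wide against every column: 11 > 9, -12 > -13.
So Wide is strictly dominated and the server never plays it.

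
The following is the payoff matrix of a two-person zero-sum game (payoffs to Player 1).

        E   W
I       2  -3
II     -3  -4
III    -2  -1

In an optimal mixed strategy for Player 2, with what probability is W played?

2/3

Row minima: I → -3, II → -4, III → -2; maximin = -2.
Column maxima: E → 2, W → -1; minimax = -1.
-2 ≠ -1, so there is no saddle point; optimal play is mixed.
II is strictly dominated by I, so Player 1 never plays it.
On the remaining 2×2 (I, III vs E, W):
Let Player 1 play I with probability p. Expected payoff against E: 2p + (-2)(1−p) = 4p − 2; against W: (-3)p + (-1)(1−p) = −2p − 1.
Setting these equal: 4p − 2 = −2p − 1 ⇒ 6p = 1 ⇒ p = 1/6, and the value is (4)·(1/6) − 2 = -4/3.
For Player 2: with q = P(E), equating I's and III's payoffs gives 5q − 3 = −q − 1 ⇒ q = 1/3.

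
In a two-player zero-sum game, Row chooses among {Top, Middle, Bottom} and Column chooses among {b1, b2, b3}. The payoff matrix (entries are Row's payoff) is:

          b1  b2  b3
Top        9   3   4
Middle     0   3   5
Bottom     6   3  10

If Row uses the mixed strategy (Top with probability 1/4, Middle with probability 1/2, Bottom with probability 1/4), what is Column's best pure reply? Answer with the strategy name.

If Column plays b1, Row's expected payoff is (1/4)·9 + (1/2)·0 + (1/4)·6 = 15/4.
If Column plays b2, Row's expected payoff is (1/4)·3 + (1/2)·3 + (1/4)·3 = 3.
If Column plays b3, Row's expected payoff is (1/4)·4 + (1/2)·5 + (1/4)·10 = 6.
Column minimizes Row's payoff; the smallest is 3, so the best response is b2.

b2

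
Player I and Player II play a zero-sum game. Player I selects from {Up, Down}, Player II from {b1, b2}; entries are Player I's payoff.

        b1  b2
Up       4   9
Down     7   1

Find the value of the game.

Row minima: Up → 4, Down → 1; maximin = 4.
Column maxima: b1 → 7, b2 → 9; minimax = 7.
4 ≠ 7, so there is no saddle point; optimal play is mixed.
Let Player I play Up with probability p. Expected payoff against b1: 4p + 7(1−p) = −3p + 7; against b2: 9p + 1(1−p) = 8p + 1.
Setting these equal: −3p + 7 = 8p + 1 ⇒ −11p = -6 ⇒ p = 6/11, and the value is (-3)·(6/11) + 7 = 59/11.
For Player II: with q = P(b1), equating Up's and Down's payoffs gives −5q + 9 = 6q + 1 ⇒ q = 8/11.

59/11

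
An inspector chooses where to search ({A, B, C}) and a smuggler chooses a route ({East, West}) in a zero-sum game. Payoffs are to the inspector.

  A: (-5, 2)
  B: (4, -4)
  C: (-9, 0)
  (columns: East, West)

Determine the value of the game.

Row minima: A → -5, B → -4, C → -9; maximin = -4.
Column maxima: East → 4, West → 2; minimax = 2.
-4 ≠ 2, so there is no saddle point; optimal play is mixed.
C is strictly dominated by A, so the inspector never plays it.
On the remaining 2×2 (A, B vs East, West):
Let the inspector play A with probability p. Expected payoff against East: (-5)p + 4(1−p) = −9p + 4; against West: 2p + (-4)(1−p) = 6p − 4.
Setting these equal: −9p + 4 = 6p − 4 ⇒ −15p = -8 ⇒ p = 8/15, and the value is (-9)·(8/15) + 4 = -4/5.
For the smuggler: with q = P(East), equating A's and B's payoffs gives −7q + 2 = 8q − 4 ⇒ q = 2/5.

-4/5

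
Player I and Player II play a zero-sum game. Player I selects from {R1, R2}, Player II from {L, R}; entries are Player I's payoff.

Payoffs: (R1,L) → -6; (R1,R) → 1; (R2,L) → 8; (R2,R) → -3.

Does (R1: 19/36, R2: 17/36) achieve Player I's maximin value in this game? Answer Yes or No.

No

Against L this mix gives (19/36)·(-6) + (17/36)·8 = 11/18.
Against R this mix gives (19/36)·1 + (17/36)·(-3) = -8/9.
Player II will play R, holding Player I to -8/9. Shifting weight toward the row that does better against R would raise this floor (the equalizing mix achieves -5/9 against both R and L), so the proposed strategy is not optimal.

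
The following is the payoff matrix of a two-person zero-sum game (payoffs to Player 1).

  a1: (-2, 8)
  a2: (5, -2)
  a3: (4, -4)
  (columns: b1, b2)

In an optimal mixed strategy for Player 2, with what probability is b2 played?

7/17

Row minima: a1 → -2, a2 → -2, a3 → -4; maximin = -2.
Column maxima: b1 → 5, b2 → 8; minimax = 5.
-2 ≠ 5, so there is no saddle point; optimal play is mixed.
a3 is strictly dominated by a2, so Player 1 never plays it.
On the remaining 2×2 (a1, a2 vs b1, b2):
Let Player 1 play a1 with probability p. Expected payoff against b1: (-2)p + 5(1−p) = −7p + 5; against b2: 8p + (-2)(1−p) = 10p − 2.
Setting these equal: −7p + 5 = 10p − 2 ⇒ −17p = -7 ⇒ p = 7/17, and the value is (-7)·(7/17) + 5 = 36/17.
For Player 2: with q = P(b1), equating a1's and a2's payoffs gives −10q + 8 = 7q − 2 ⇒ q = 10/17.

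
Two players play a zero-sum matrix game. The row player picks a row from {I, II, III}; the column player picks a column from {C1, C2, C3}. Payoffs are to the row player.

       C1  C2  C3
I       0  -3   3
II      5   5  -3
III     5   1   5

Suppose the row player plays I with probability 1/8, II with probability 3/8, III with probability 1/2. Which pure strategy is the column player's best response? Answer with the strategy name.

If the column player plays C1, the row player's expected payoff is (1/8)·0 + (3/8)·5 + (1/2)·5 = 35/8.
If the column player plays C2, the row player's expected payoff is (1/8)·(-3) + (3/8)·5 + (1/2)·1 = 2.
If the column player plays C3, the row player's expected payoff is (1/8)·3 + (3/8)·(-3) + (1/2)·5 = 7/4.
The column player minimizes the row player's payoff; the smallest is 7/4, so the best response is C3.

C3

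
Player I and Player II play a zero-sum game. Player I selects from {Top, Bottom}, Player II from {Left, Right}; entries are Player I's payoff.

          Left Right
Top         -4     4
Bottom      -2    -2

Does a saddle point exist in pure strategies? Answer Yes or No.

Row minima: Top → -4, Bottom → -2; maximin = -2.
Column maxima: Left → -2, Right → 4; minimax = -2.
maximin = minimax = -2, so a saddle point exists.

Yes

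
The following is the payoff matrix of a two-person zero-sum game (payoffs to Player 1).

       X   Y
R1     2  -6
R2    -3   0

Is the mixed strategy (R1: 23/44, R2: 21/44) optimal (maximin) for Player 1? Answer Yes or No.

Against X this mix gives (23/44)·2 + (21/44)·(-3) = -17/44.
Against Y this mix gives (23/44)·(-6) + (21/44)·0 = -69/22.
Player 2 will play Y, holding Player 1 to -69/22. Shifting weight toward the row that does better against Y would raise this floor (the equalizing mix achieves -18/11 against both Y and X), so the proposed strategy is not optimal.

No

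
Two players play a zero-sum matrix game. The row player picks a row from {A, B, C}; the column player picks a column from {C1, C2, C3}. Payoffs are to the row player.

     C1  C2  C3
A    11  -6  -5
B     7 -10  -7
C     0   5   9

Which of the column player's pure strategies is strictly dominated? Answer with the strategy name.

C3

C2 holds the row player's payoff strictly below C3 in every row: -6 < -5, -10 < -7, 5 < 9.
So C3 is strictly dominated for the column player.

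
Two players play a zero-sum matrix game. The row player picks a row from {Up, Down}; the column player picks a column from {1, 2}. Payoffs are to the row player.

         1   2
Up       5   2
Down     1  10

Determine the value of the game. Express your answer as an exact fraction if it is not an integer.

4

Row minima: Up → 2, Down → 1; maximin = 2.
Column maxima: 1 → 5, 2 → 10; minimax = 5.
2 ≠ 5, so there is no saddle point; optimal play is mixed.
Let the row player play Up with probability p. Expected payoff against 1: 5p + 1(1−p) = 4p + 1; against 2: 2p + 10(1−p) = −8p + 10.
Setting these equal: 4p + 1 = −8p + 10 ⇒ 12p = 9 ⇒ p = 3/4, and the value is (4)·(3/4) + 1 = 4.
For the column player: with q = P(1), equating Up's and Down's payoffs gives 3q + 2 = −9q + 10 ⇒ q = 2/3.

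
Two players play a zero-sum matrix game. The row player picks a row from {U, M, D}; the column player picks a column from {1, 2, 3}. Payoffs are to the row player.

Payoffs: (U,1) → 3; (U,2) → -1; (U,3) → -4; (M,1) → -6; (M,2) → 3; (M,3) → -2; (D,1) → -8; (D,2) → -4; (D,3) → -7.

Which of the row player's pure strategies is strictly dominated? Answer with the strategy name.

D

U gives a strictly higher payoff than D against every column: 3 > -8, -1 > -4, -4 > -7.
So D is strictly dominated and the row player never plays it.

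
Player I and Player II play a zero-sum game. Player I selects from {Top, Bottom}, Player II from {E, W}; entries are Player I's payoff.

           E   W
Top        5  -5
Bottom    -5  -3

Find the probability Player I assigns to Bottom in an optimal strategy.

Row minima: Top → -5, Bottom → -5; maximin = -5.
Column maxima: E → 5, W → -3; minimax = -3.
-5 ≠ -3, so there is no saddle point; optimal play is mixed.
Let Player I play Top with probability p. Expected payoff against E: 5p + (-5)(1−p) = 10p − 5; against W: (-5)p + (-3)(1−p) = −2p − 3.
Setting these equal: 10p − 5 = −2p − 3 ⇒ 12p = 2 ⇒ p = 1/6, and the value is (10)·(1/6) − 5 = -10/3.
For Player II: with q = P(E), equating Top's and Bottom's payoffs gives 10q − 5 = −2q − 3 ⇒ q = 1/6.

5/6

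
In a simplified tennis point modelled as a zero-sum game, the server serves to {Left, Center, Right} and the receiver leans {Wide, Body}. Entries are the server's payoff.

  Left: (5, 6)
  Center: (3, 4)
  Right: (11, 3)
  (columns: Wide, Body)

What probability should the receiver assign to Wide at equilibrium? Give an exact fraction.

Row minima: Left → 5, Center → 3, Right → 3; maximin = 5.
Column maxima: Wide → 11, Body → 6; minimax = 6.
5 ≠ 6, so there is no saddle point; optimal play is mixed.
Center is strictly dominated by Left, so the server never plays it.
On the remaining 2×2 (Left, Right vs Wide, Body):
Let the server play Left with probability p. Expected payoff against Wide: 5p + 11(1−p) = −6p + 11; against Body: 6p + 3(1−p) = 3p + 3.
Setting these equal: −6p + 11 = 3p + 3 ⇒ −9p = -8 ⇒ p = 8/9, and the value is (-6)·(8/9) + 11 = 17/3.
For the receiver: with q = P(Wide), equating Left's and Right's payoffs gives −q + 6 = 8q + 3 ⇒ q = 1/3.

1/3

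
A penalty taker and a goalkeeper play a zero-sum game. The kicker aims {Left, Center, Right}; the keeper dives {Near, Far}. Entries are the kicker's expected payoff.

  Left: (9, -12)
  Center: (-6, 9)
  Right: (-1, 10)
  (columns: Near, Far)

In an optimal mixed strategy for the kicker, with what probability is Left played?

Row minima: Left → -12, Center → -6, Right → -1; maximin = -1.
Column maxima: Near → 9, Far → 10; minimax = 9.
-1 ≠ 9, so there is no saddle point; optimal play is mixed.
Center is strictly dominated by Right, so the kicker never plays it.
On the remaining 2×2 (Left, Right vs Near, Far):
Let the kicker play Left with probability p. Expected payoff against Near: 9p + (-1)(1−p) = 10p − 1; against Far: (-12)p + 10(1−p) = −22p + 10.
Setting these equal: 10p − 1 = −22p + 10 ⇒ 32p = 11 ⇒ p = 11/32, and the value is (10)·(11/32) − 1 = 39/16.
For the keeper: with q = P(Near), equating Left's and Right's payoffs gives 21q − 12 = −11q + 10 ⇒ q = 11/16.

11/32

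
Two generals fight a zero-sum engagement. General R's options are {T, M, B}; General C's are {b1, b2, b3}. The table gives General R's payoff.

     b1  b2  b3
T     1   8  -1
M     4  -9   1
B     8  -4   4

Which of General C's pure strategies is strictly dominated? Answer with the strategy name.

b1

b3 holds General R's payoff strictly below b1 in every row: -1 < 1, 1 < 4, 4 < 8.
So b1 is strictly dominated for General C.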